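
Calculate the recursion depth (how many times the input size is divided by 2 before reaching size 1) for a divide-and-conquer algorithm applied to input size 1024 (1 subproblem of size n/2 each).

For divide and conquer with division factor 2:

Problem sizes at each level:
Level 0: 1024
Level 1: 512
Level 2: 256
Level 3: 128
Level 4: 64
Level 5: 32
Level 6: 16
Level 7: 8
Level 8: 4
Level 9: 2
Level 10: 1

The root is level 0 and the size-1 base case is level 10 (the tree spans levels 0 through 10, i.e. 11 levels counting the root), so the depth is the number of divisions: log_2(1024) = 10

The recursion tree depth is log_2(1024) = 10. At each level, the problem size is divided by 2, so it takes 10 divisions to reduce to a base case of size 1. The algorithm makes 1 recursive call at each level.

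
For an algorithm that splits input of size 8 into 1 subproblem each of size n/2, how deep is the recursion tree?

For divide and conquer with division factor 2:

Problem sizes at each level:
Level 0: 8
Level 1: 4
Level 2: 2
Level 3: 1

The root is level 0 and the size-1 base case is level 3 (the tree spans levels 0 through 3, i.e. 4 levels counting the root), so the depth is the number of divisions: log_2(8) = 3

The recursion tree depth is log_2(8) = 3. At each level, the problem size is divided by 2, so it takes 3 divisions to reduce to a base case of size 1. The algorithm makes 1 recursive call at each level.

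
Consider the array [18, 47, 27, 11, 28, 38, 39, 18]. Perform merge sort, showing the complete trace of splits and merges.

Merge sort trace:

Split: [18, 47, 27, 11, 28, 38, 39, 18] -> [18, 47, 27, 11] and [28, 38, 39, 18]
  Split: [18, 47, 27, 11] -> [18, 47] and [27, 11]
    Split: [18, 47] -> [18] and [47]
    Merge: [18] + [47] -> [18, 47]
    Split: [27, 11] -> [27] and [11]
    Merge: [27] + [11] -> [11, 27]
  Merge: [18, 47] + [11, 27] -> [11, 18, 27, 47]
  Split: [28, 38, 39, 18] -> [28, 38] and [39, 18]
    Split: [28, 38] -> [28] and [38]
    Merge: [28] + [38] -> [28, 38]
    Split: [39, 18] -> [39] and [18]
    Merge: [39] + [18] -> [18, 39]
  Merge: [28, 38] + [18, 39] -> [18, 28, 38, 39]
Merge: [11, 18, 27, 47] + [18, 28, 38, 39] -> [11, 18, 18, 27, 28, 38, 39, 47]

Final sorted array: [11, 18, 18, 27, 28, 38, 39, 47]

The merge sort proceeds by recursively splitting the array and merging sorted halves.
After all merges, the sorted array is [11, 18, 18, 27, 28, 38, 39, 47].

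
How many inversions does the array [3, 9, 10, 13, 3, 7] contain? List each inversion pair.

Finding inversions in [3, 9, 10, 13, 3, 7]:

(1, 4): arr[1]=9 > arr[4]=3
(1, 5): arr[1]=9 > arr[5]=7
(2, 4): arr[2]=10 > arr[4]=3
(2, 5): arr[2]=10 > arr[5]=7
(3, 4): arr[3]=13 > arr[4]=3
(3, 5): arr[3]=13 > arr[5]=7

Total inversions: 6

The array has 6 inversion(s): (1,4), (1,5), (2,4), (2,5), (3,4), (3,5). Each pair (i,j) satisfies i < j and arr[i] > arr[j].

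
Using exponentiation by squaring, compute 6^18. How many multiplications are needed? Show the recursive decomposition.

Computing 6^18 by squaring (build up from 6^1; each line after the first costs one multiplication):

6^1 = 6
6^2 = (6^1)^2 = 6^2 = 36
6^4 = (6^2)^2 = 36^2 = 1296
6^8 = (6^4)^2 = 1296^2 = 1679616
6^9 = 6 * 6^8 = 6 * 1679616 = 10077696
6^18 = (6^9)^2 = 10077696^2 = 101559956668416

Result: 101559956668416
Multiplications needed: 5 (5 lines after 6^1)

6^18 = 101559956668416. Using exponentiation by squaring, this requires 5 multiplications. The key idea: if the exponent is even, square the half-power; if odd, multiply by the base once.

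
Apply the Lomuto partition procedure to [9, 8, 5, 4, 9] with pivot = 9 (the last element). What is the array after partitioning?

Lomuto partition with pivot = 9:

Initial array: [9, 8, 5, 4, 9]

arr[0]=9 <= 9: swap with position 0, array becomes [9, 8, 5, 4, 9]
arr[1]=8 <= 9: swap with position 1, array becomes [9, 8, 5, 4, 9]
arr[2]=5 <= 9: swap with position 2, array becomes [9, 8, 5, 4, 9]
arr[3]=4 <= 9: swap with position 3, array becomes [9, 8, 5, 4, 9]

Place pivot at position 4: [9, 8, 5, 4, 9]
Pivot position: 4

After partitioning with pivot 9, the array becomes [9, 8, 5, 4, 9]. The pivot is placed at index 4. All elements to the left of the pivot are <= 9, and all elements to the right are > 9.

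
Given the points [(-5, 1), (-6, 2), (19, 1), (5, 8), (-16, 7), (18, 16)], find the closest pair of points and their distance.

Computing all pairwise distances among 6 points:

d((-5, 1), (-6, 2)) = 1.4142 <-- minimum
d((-5, 1), (19, 1)) = 24.0
d((-5, 1), (5, 8)) = 12.2066
d((-5, 1), (-16, 7)) = 12.53
d((-5, 1), (18, 16)) = 27.4591
d((-6, 2), (19, 1)) = 25.02
d((-6, 2), (5, 8)) = 12.53
d((-6, 2), (-16, 7)) = 11.1803
d((-6, 2), (18, 16)) = 27.7849
d((19, 1), (5, 8)) = 15.6525
d((19, 1), (-16, 7)) = 35.5106
d((19, 1), (18, 16)) = 15.0333
d((5, 8), (-16, 7)) = 21.0238
d((5, 8), (18, 16)) = 15.2643
d((-16, 7), (18, 16)) = 35.171

Closest pair: (-5, 1) and (-6, 2) with distance 1.4142

The closest pair is (-5, 1) and (-6, 2) with Euclidean distance 1.4142. For 6 points, brute-force pairwise comparison is shown above. For large n, the divide-and-conquer algorithm (sort by x, recurse on halves, check the dividing strip) achieves O(n log n).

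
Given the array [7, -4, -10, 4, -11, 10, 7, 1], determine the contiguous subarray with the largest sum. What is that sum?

Using Kadane's algorithm on [7, -4, -10, 4, -11, 10, 7, 1]:

Scanning through the array:
Position 1 (value -4): max_ending_here = 3, max_so_far = 7
Position 2 (value -10): max_ending_here = -7, max_so_far = 7
Position 3 (value 4): max_ending_here = 4, max_so_far = 7
Position 4 (value -11): max_ending_here = -7, max_so_far = 7
Position 5 (value 10): max_ending_here = 10, max_so_far = 10
Position 6 (value 7): max_ending_here = 17, max_so_far = 17
Position 7 (value 1): max_ending_here = 18, max_so_far = 18

Maximum subarray: [10, 7, 1]
Maximum sum: 18

The maximum subarray is [10, 7, 1] with sum 18. This subarray runs from index 5 to index 7.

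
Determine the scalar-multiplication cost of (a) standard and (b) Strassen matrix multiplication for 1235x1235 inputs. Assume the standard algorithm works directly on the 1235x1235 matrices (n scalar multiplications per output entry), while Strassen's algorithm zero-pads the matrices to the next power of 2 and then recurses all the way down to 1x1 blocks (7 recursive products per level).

Matrix multiplication for 1235x1235 matrices:

Strassen's algorithm requires power-of-2 dimensions. Pad 1235x1235 to 2048x2048 (next power of 2).

Standard algorithm: 1235^3 = 1883652875 multiplications
Strassen's algorithm: 7^(log2(2048)) = 7^11 = 1977326743 multiplications
Difference: 1883652875 - 1977326743 = -93673868 (Strassen uses MORE here due to padding overhead — for small or just-over-power-of-2 n, padding can outweigh the per-level savings)

Standard: 1883652875 multiplications (1235^3). Strassen: 1977326743 multiplications (7^11, after padding to 2048x2048). Strassen reduces 8 recursive multiplications to 7 at each level.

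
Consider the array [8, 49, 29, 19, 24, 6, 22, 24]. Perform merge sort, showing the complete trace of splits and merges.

Merge sort trace:

Split: [8, 49, 29, 19, 24, 6, 22, 24] -> [8, 49, 29, 19] and [24, 6, 22, 24]
  Split: [8, 49, 29, 19] -> [8, 49] and [29, 19]
    Split: [8, 49] -> [8] and [49]
    Merge: [8] + [49] -> [8, 49]
    Split: [29, 19] -> [29] and [19]
    Merge: [29] + [19] -> [19, 29]
  Merge: [8, 49] + [19, 29] -> [8, 19, 29, 49]
  Split: [24, 6, 22, 24] -> [24, 6] and [22, 24]
    Split: [24, 6] -> [24] and [6]
    Merge: [24] + [6] -> [6, 24]
    Split: [22, 24] -> [22] and [24]
    Merge: [22] + [24] -> [22, 24]
  Merge: [6, 24] + [22, 24] -> [6, 22, 24, 24]
Merge: [8, 19, 29, 49] + [6, 22, 24, 24] -> [6, 8, 19, 22, 24, 24, 29, 49]

Final sorted array: [6, 8, 19, 22, 24, 24, 29, 49]

The merge sort proceeds by recursively splitting the array and merging sorted halves.
After all merges, the sorted array is [6, 8, 19, 22, 24, 24, 29, 49].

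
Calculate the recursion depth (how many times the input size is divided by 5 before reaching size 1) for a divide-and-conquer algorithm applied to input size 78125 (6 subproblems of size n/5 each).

For divide and conquer with division factor 5:

Problem sizes at each level:
Level 0: 78125
Level 1: 15625
Level 2: 3125
Level 3: 625
Level 4: 125
Level 5: 25
Level 6: 5
Level 7: 1

The root is level 0 and the size-1 base case is level 7 (the tree spans levels 0 through 7, i.e. 8 levels counting the root), so the depth is the number of divisions: log_5(78125) = 7

The recursion tree depth is log_5(78125) = 7. At each level, the problem size is divided by 5, so it takes 7 divisions to reduce to a base case of size 1. The algorithm makes 6 recursive calls at each level.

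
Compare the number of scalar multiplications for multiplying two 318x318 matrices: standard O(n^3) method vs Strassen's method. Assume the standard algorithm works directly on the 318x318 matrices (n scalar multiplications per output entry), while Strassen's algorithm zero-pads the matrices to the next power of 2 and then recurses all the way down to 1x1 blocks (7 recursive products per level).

Matrix multiplication for 318x318 matrices:

Strassen's algorithm requires power-of-2 dimensions. Pad 318x318 to 512x512 (next power of 2).

Standard algorithm: 318^3 = 32157432 multiplications
Strassen's algorithm: 7^(log2(512)) = 7^9 = 40353607 multiplications
Difference: 32157432 - 40353607 = -8196175 (Strassen uses MORE here due to padding overhead — for small or just-over-power-of-2 n, padding can outweigh the per-level savings)

Standard: 32157432 multiplications (318^3). Strassen: 40353607 multiplications (7^9, after padding to 512x512). Strassen reduces 8 recursive multiplications to 7 at each level.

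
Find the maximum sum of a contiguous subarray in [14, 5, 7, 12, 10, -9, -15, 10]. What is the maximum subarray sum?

Using Kadane's algorithm on [14, 5, 7, 12, 10, -9, -15, 10]:

Scanning through the array:
Position 1 (value 5): max_ending_here = 19, max_so_far = 19
Position 2 (value 7): max_ending_here = 26, max_so_far = 26
Position 3 (value 12): max_ending_here = 38, max_so_far = 38
Position 4 (value 10): max_ending_here = 48, max_so_far = 48
Position 5 (value -9): max_ending_here = 39, max_so_far = 48
Position 6 (value -15): max_ending_here = 24, max_so_far = 48
Position 7 (value 10): max_ending_here = 34, max_so_far = 48

Maximum subarray: [14, 5, 7, 12, 10]
Maximum sum: 48

The maximum subarray is [14, 5, 7, 12, 10] with sum 48. This subarray runs from index 0 to index 4.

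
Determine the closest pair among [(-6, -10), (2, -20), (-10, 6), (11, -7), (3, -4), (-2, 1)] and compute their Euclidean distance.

Computing all pairwise distances among 6 points:

d((-6, -10), (2, -20)) = 12.8062
d((-6, -10), (-10, 6)) = 16.4924
d((-6, -10), (11, -7)) = 17.2627
d((-6, -10), (3, -4)) = 10.8167
d((-6, -10), (-2, 1)) = 11.7047
d((2, -20), (-10, 6)) = 28.6356
d((2, -20), (11, -7)) = 15.8114
d((2, -20), (3, -4)) = 16.0312
d((2, -20), (-2, 1)) = 21.3776
d((-10, 6), (11, -7)) = 24.6982
d((-10, 6), (3, -4)) = 16.4012
d((-10, 6), (-2, 1)) = 9.434
d((11, -7), (3, -4)) = 8.544
d((11, -7), (-2, 1)) = 15.2643
d((3, -4), (-2, 1)) = 7.0711 <-- minimum

Closest pair: (3, -4) and (-2, 1) with distance 7.0711

The closest pair is (3, -4) and (-2, 1) with Euclidean distance 7.0711. For 6 points, brute-force pairwise comparison is shown above. For large n, the divide-and-conquer algorithm (sort by x, recurse on halves, check the dividing strip) achieves O(n log n).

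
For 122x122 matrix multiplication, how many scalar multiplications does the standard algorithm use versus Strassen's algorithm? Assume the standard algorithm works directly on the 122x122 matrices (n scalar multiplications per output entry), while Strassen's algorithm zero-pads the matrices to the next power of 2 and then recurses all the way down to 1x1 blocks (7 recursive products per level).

Matrix multiplication for 122x122 matrices:

Strassen's algorithm requires power-of-2 dimensions. Pad 122x122 to 128x128 (next power of 2).

Standard algorithm: 122^3 = 1815848 multiplications
Strassen's algorithm: 7^(log2(128)) = 7^7 = 823543 multiplications
Savings: 1815848 - 823543 = 992305 multiplications

Standard: 1815848 multiplications (122^3). Strassen: 823543 multiplications (7^7, after padding to 128x128). Strassen reduces 8 recursive multiplications to 7 at each level.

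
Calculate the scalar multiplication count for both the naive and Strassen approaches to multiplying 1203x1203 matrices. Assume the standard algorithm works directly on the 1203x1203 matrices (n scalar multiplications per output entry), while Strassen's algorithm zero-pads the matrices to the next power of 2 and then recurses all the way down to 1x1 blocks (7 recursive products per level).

Matrix multiplication for 1203x1203 matrices:

Strassen's algorithm requires power-of-2 dimensions. Pad 1203x1203 to 2048x2048 (next power of 2).

Standard algorithm: 1203^3 = 1740992427 multiplications
Strassen's algorithm: 7^(log2(2048)) = 7^11 = 1977326743 multiplications
Difference: 1740992427 - 1977326743 = -236334316 (Strassen uses MORE here due to padding overhead — for small or just-over-power-of-2 n, padding can outweigh the per-level savings)

Standard: 1740992427 multiplications (1203^3). Strassen: 1977326743 multiplications (7^11, after padding to 2048x2048). Strassen reduces 8 recursive multiplications to 7 at each level.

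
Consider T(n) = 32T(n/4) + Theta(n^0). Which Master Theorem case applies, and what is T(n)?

Master Theorem for T(n) = 32T(n/4) + O(n^0):

a = 32, b = 4, c = 0
log_b(a) = log_4(32) = 2.5000

Case 1: c = 0 < log_4(32) = 2.5000
T(n) = O(n^(log_4 32))

For T(n) = 32T(n/4) + O(n^0): log_4(32) = 2.5000. This is Case 1 of the Master Theorem (c < log_b(a), work dominated by leaves), giving O(n^(log_4 32)).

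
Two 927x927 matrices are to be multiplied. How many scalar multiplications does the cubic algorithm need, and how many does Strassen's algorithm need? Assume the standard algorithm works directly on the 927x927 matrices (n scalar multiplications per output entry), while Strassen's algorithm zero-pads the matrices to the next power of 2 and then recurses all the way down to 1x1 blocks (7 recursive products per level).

Matrix multiplication for 927x927 matrices:

Strassen's algorithm requires power-of-2 dimensions. Pad 927x927 to 1024x1024 (next power of 2).

Standard algorithm: 927^3 = 796597983 multiplications
Strassen's algorithm: 7^(log2(1024)) = 7^10 = 282475249 multiplications
Savings: 796597983 - 282475249 = 514122734 multiplications

Standard: 796597983 multiplications (927^3). Strassen: 282475249 multiplications (7^10, after padding to 1024x1024). Strassen reduces 8 recursive multiplications to 7 at each level.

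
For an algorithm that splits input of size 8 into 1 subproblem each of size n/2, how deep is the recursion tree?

For divide and conquer with division factor 2:

Problem sizes at each level:
Level 0: 8
Level 1: 4
Level 2: 2
Level 3: 1

The root is level 0 and the size-1 base case is level 3 (the tree spans levels 0 through 3, i.e. 4 levels counting the root), so the depth is the number of divisions: log_2(8) = 3

The recursion tree depth is log_2(8) = 3. At each level, the problem size is divided by 2, so it takes 3 divisions to reduce to a base case of size 1. The algorithm makes 1 recursive call at each level.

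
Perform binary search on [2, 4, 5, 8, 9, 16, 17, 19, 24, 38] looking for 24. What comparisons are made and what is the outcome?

Binary search for 24 in [2, 4, 5, 8, 9, 16, 17, 19, 24, 38]:

lo=0, hi=9, mid=4, arr[mid]=9 -> 9 < 24, search right half
lo=5, hi=9, mid=7, arr[mid]=19 -> 19 < 24, search right half
lo=8, hi=9, mid=8, arr[mid]=24 -> Found target at index 8!

Binary search finds 24 at index 8 after 3 comparisons. The search repeatedly halves the search space by comparing with the middle element.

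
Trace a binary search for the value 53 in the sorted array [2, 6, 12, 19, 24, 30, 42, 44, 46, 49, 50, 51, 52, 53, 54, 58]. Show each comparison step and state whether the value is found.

Binary search for 53 in [2, 6, 12, 19, 24, 30, 42, 44, 46, 49, 50, 51, 52, 53, 54, 58]:

lo=0, hi=15, mid=7, arr[mid]=44 -> 44 < 53, search right half
lo=8, hi=15, mid=11, arr[mid]=51 -> 51 < 53, search right half
lo=12, hi=15, mid=13, arr[mid]=53 -> Found target at index 13!

Binary search finds 53 at index 13 after 3 comparisons. The search repeatedly halves the search space by comparing with the middle element.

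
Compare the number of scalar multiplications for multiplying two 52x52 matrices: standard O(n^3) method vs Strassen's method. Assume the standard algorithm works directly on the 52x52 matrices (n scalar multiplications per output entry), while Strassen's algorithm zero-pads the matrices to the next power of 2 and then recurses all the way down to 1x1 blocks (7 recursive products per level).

Matrix multiplication for 52x52 matrices:

Strassen's algorithm requires power-of-2 dimensions. Pad 52x52 to 64x64 (next power of 2).

Standard algorithm: 52^3 = 140608 multiplications
Strassen's algorithm: 7^(log2(64)) = 7^6 = 117649 multiplications
Savings: 140608 - 117649 = 22959 multiplications

Standard: 140608 multiplications (52^3). Strassen: 117649 multiplications (7^6, after padding to 64x64). Strassen reduces 8 recursive multiplications to 7 at each level.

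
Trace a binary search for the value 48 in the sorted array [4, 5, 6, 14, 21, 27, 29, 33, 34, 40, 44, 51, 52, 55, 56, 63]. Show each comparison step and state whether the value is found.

Binary search for 48 in [4, 5, 6, 14, 21, 27, 29, 33, 34, 40, 44, 51, 52, 55, 56, 63]:

lo=0, hi=15, mid=7, arr[mid]=33 -> 33 < 48, search right half
lo=8, hi=15, mid=11, arr[mid]=51 -> 51 > 48, search left half
lo=8, hi=10, mid=9, arr[mid]=40 -> 40 < 48, search right half
lo=10, hi=10, mid=10, arr[mid]=44 -> 44 < 48, search right half
lo=11 > hi=10, target 48 not found

Binary search determines that 48 is not in the array after 4 comparisons. The search space was exhausted without finding the target.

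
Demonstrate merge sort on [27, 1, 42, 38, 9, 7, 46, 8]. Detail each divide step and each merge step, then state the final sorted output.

Merge sort trace:

Split: [27, 1, 42, 38, 9, 7, 46, 8] -> [27, 1, 42, 38] and [9, 7, 46, 8]
  Split: [27, 1, 42, 38] -> [27, 1] and [42, 38]
    Split: [27, 1] -> [27] and [1]
    Merge: [27] + [1] -> [1, 27]
    Split: [42, 38] -> [42] and [38]
    Merge: [42] + [38] -> [38, 42]
  Merge: [1, 27] + [38, 42] -> [1, 27, 38, 42]
  Split: [9, 7, 46, 8] -> [9, 7] and [46, 8]
    Split: [9, 7] -> [9] and [7]
    Merge: [9] + [7] -> [7, 9]
    Split: [46, 8] -> [46] and [8]
    Merge: [46] + [8] -> [8, 46]
  Merge: [7, 9] + [8, 46] -> [7, 8, 9, 46]
Merge: [1, 27, 38, 42] + [7, 8, 9, 46] -> [1, 7, 8, 9, 27, 38, 42, 46]

Final sorted array: [1, 7, 8, 9, 27, 38, 42, 46]

The merge sort proceeds by recursively splitting the array and merging sorted halves.
After all merges, the sorted array is [1, 7, 8, 9, 27, 38, 42, 46].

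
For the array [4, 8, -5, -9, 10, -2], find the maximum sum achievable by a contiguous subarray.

Using Kadane's algorithm on [4, 8, -5, -9, 10, -2]:

Scanning through the array:
Position 1 (value 8): max_ending_here = 12, max_so_far = 12
Position 2 (value -5): max_ending_here = 7, max_so_far = 12
Position 3 (value -9): max_ending_here = -2, max_so_far = 12
Position 4 (value 10): max_ending_here = 10, max_so_far = 12
Position 5 (value -2): max_ending_here = 8, max_so_far = 12

Maximum subarray: [4, 8]
Maximum sum: 12

The maximum subarray is [4, 8] with sum 12. This subarray runs from index 0 to index 1.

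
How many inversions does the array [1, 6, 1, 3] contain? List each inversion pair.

Finding inversions in [1, 6, 1, 3]:

(1, 2): arr[1]=6 > arr[2]=1
(1, 3): arr[1]=6 > arr[3]=3

Total inversions: 2

The array has 2 inversion(s): (1,2), (1,3). Each pair (i,j) satisfies i < j and arr[i] > arr[j].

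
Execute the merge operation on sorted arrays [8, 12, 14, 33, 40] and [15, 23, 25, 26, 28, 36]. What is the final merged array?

Merging process:

Compare 8 vs 15: take 8 from left. Merged: [8]
Compare 12 vs 15: take 12 from left. Merged: [8, 12]
Compare 14 vs 15: take 14 from left. Merged: [8, 12, 14]
Compare 33 vs 15: take 15 from right. Merged: [8, 12, 14, 15]
Compare 33 vs 23: take 23 from right. Merged: [8, 12, 14, 15, 23]
Compare 33 vs 25: take 25 from right. Merged: [8, 12, 14, 15, 23, 25]
Compare 33 vs 26: take 26 from right. Merged: [8, 12, 14, 15, 23, 25, 26]
Compare 33 vs 28: take 28 from right. Merged: [8, 12, 14, 15, 23, 25, 26, 28]
Compare 33 vs 36: take 33 from left. Merged: [8, 12, 14, 15, 23, 25, 26, 28, 33]
Compare 40 vs 36: take 36 from right. Merged: [8, 12, 14, 15, 23, 25, 26, 28, 33, 36]
Append remaining from left: [40]. Merged: [8, 12, 14, 15, 23, 25, 26, 28, 33, 36, 40]

Final merged array: [8, 12, 14, 15, 23, 25, 26, 28, 33, 36, 40]
Total comparisons: 10

The merged array is [8, 12, 14, 15, 23, 25, 26, 28, 33, 36, 40], requiring 10 comparisons. The merge step runs in O(n) time where n is the total number of elements.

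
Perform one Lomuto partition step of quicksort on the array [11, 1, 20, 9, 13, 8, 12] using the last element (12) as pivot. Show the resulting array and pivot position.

Lomuto partition with pivot = 12:

Initial array: [11, 1, 20, 9, 13, 8, 12]

arr[0]=11 <= 12: swap with position 0, array becomes [11, 1, 20, 9, 13, 8, 12]
arr[1]=1 <= 12: swap with position 1, array becomes [11, 1, 20, 9, 13, 8, 12]
arr[2]=20 > 12: no swap
arr[3]=9 <= 12: swap with position 2, array becomes [11, 1, 9, 20, 13, 8, 12]
arr[4]=13 > 12: no swap
arr[5]=8 <= 12: swap with position 3, array becomes [11, 1, 9, 8, 13, 20, 12]

Place pivot at position 4: [11, 1, 9, 8, 12, 20, 13]
Pivot position: 4

After partitioning with pivot 12, the array becomes [11, 1, 9, 8, 12, 20, 13]. The pivot is placed at index 4. All elements to the left of the pivot are <= 12, and all elements to the right are > 12.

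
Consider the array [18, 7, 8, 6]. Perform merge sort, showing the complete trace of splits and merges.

Merge sort trace:

Split: [18, 7, 8, 6] -> [18, 7] and [8, 6]
  Split: [18, 7] -> [18] and [7]
  Merge: [18] + [7] -> [7, 18]
  Split: [8, 6] -> [8] and [6]
  Merge: [8] + [6] -> [6, 8]
Merge: [7, 18] + [6, 8] -> [6, 7, 8, 18]

Final sorted array: [6, 7, 8, 18]

The merge sort proceeds by recursively splitting the array and merging sorted halves.
After all merges, the sorted array is [6, 7, 8, 18].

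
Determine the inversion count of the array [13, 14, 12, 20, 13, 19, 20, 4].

Finding inversions in [13, 14, 12, 20, 13, 19, 20, 4]:

(0, 2): arr[0]=13 > arr[2]=12
(0, 7): arr[0]=13 > arr[7]=4
(1, 2): arr[1]=14 > arr[2]=12
(1, 4): arr[1]=14 > arr[4]=13
(1, 7): arr[1]=14 > arr[7]=4
(2, 7): arr[2]=12 > arr[7]=4
(3, 4): arr[3]=20 > arr[4]=13
(3, 5): arr[3]=20 > arr[5]=19
(3, 7): arr[3]=20 > arr[7]=4
(4, 7): arr[4]=13 > arr[7]=4
(5, 7): arr[5]=19 > arr[7]=4
(6, 7): arr[6]=20 > arr[7]=4

Total inversions: 12

The array has 12 inversion(s): (0,2), (0,7), (1,2), (1,4), (1,7), (2,7), (3,4), (3,5), (3,7), (4,7), (5,7), (6,7). Each pair (i,j) satisfies i < j and arr[i] > arr[j].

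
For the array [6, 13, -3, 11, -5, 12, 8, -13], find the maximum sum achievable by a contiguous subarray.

Using Kadane's algorithm on [6, 13, -3, 11, -5, 12, 8, -13]:

Scanning through the array:
Position 1 (value 13): max_ending_here = 19, max_so_far = 19
Position 2 (value -3): max_ending_here = 16, max_so_far = 19
Position 3 (value 11): max_ending_here = 27, max_so_far = 27
Position 4 (value -5): max_ending_here = 22, max_so_far = 27
Position 5 (value 12): max_ending_here = 34, max_so_far = 34
Position 6 (value 8): max_ending_here = 42, max_so_far = 42
Position 7 (value -13): max_ending_here = 29, max_so_far = 42

Maximum subarray: [6, 13, -3, 11, -5, 12, 8]
Maximum sum: 42

The maximum subarray is [6, 13, -3, 11, -5, 12, 8] with sum 42. This subarray runs from index 0 to index 6.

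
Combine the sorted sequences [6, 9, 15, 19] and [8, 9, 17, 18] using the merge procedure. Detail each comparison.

Merging process:

Compare 6 vs 8: take 6 from left. Merged: [6]
Compare 9 vs 8: take 8 from right. Merged: [6, 8]
Compare 9 vs 9: take 9 from left. Merged: [6, 8, 9]
Compare 15 vs 9: take 9 from right. Merged: [6, 8, 9, 9]
Compare 15 vs 17: take 15 from left. Merged: [6, 8, 9, 9, 15]
Compare 19 vs 17: take 17 from right. Merged: [6, 8, 9, 9, 15, 17]
Compare 19 vs 18: take 18 from right. Merged: [6, 8, 9, 9, 15, 17, 18]
Append remaining from left: [19]. Merged: [6, 8, 9, 9, 15, 17, 18, 19]

Final merged array: [6, 8, 9, 9, 15, 17, 18, 19]
Total comparisons: 7

The merged array is [6, 8, 9, 9, 15, 17, 18, 19], requiring 7 comparisons. The merge step runs in O(n) time where n is the total number of elements.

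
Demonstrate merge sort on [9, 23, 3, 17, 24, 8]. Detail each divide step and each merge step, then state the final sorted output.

Merge sort trace:

Split: [9, 23, 3, 17, 24, 8] -> [9, 23, 3] and [17, 24, 8]
  Split: [9, 23, 3] -> [9] and [23, 3]
    Split: [23, 3] -> [23] and [3]
    Merge: [23] + [3] -> [3, 23]
  Merge: [9] + [3, 23] -> [3, 9, 23]
  Split: [17, 24, 8] -> [17] and [24, 8]
    Split: [24, 8] -> [24] and [8]
    Merge: [24] + [8] -> [8, 24]
  Merge: [17] + [8, 24] -> [8, 17, 24]
Merge: [3, 9, 23] + [8, 17, 24] -> [3, 8, 9, 17, 23, 24]

Final sorted array: [3, 8, 9, 17, 23, 24]

The merge sort proceeds by recursively splitting the array and merging sorted halves.
After all merges, the sorted array is [3, 8, 9, 17, 23, 24].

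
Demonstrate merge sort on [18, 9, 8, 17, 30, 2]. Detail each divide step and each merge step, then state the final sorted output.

Merge sort trace:

Split: [18, 9, 8, 17, 30, 2] -> [18, 9, 8] and [17, 30, 2]
  Split: [18, 9, 8] -> [18] and [9, 8]
    Split: [9, 8] -> [9] and [8]
    Merge: [9] + [8] -> [8, 9]
  Merge: [18] + [8, 9] -> [8, 9, 18]
  Split: [17, 30, 2] -> [17] and [30, 2]
    Split: [30, 2] -> [30] and [2]
    Merge: [30] + [2] -> [2, 30]
  Merge: [17] + [2, 30] -> [2, 17, 30]
Merge: [8, 9, 18] + [2, 17, 30] -> [2, 8, 9, 17, 18, 30]

Final sorted array: [2, 8, 9, 17, 18, 30]

The merge sort proceeds by recursively splitting the array and merging sorted halves.
After all merges, the sorted array is [2, 8, 9, 17, 18, 30].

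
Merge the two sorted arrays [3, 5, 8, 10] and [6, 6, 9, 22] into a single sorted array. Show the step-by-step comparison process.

Merging process:

Compare 3 vs 6: take 3 from left. Merged: [3]
Compare 5 vs 6: take 5 from left. Merged: [3, 5]
Compare 8 vs 6: take 6 from right. Merged: [3, 5, 6]
Compare 8 vs 6: take 6 from right. Merged: [3, 5, 6, 6]
Compare 8 vs 9: take 8 from left. Merged: [3, 5, 6, 6, 8]
Compare 10 vs 9: take 9 from right. Merged: [3, 5, 6, 6, 8, 9]
Compare 10 vs 22: take 10 from left. Merged: [3, 5, 6, 6, 8, 9, 10]
Append remaining from right: [22]. Merged: [3, 5, 6, 6, 8, 9, 10, 22]

Final merged array: [3, 5, 6, 6, 8, 9, 10, 22]
Total comparisons: 7

The merged array is [3, 5, 6, 6, 8, 9, 10, 22], requiring 7 comparisons. The merge step runs in O(n) time where n is the total number of elements.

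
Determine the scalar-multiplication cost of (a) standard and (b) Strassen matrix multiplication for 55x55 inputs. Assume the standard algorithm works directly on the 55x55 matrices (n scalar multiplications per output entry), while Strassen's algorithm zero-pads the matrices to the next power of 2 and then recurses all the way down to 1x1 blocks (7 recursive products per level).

Matrix multiplication for 55x55 matrices:

Strassen's algorithm requires power-of-2 dimensions. Pad 55x55 to 64x64 (next power of 2).

Standard algorithm: 55^3 = 166375 multiplications
Strassen's algorithm: 7^(log2(64)) = 7^6 = 117649 multiplications
Savings: 166375 - 117649 = 48726 multiplications

Standard: 166375 multiplications (55^3). Strassen: 117649 multiplications (7^6, after padding to 64x64). Strassen reduces 8 recursive multiplications to 7 at each level.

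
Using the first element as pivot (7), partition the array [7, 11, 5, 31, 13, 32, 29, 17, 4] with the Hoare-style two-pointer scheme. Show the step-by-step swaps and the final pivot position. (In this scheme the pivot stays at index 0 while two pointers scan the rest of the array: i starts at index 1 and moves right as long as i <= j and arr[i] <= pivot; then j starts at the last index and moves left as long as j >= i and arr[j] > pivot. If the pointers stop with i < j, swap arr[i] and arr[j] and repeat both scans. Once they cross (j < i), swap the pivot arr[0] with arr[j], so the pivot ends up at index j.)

Hoare-style two-pointer partition with pivot = 7:

Initial array: [7, 11, 5, 31, 13, 32, 29, 17, 4]

Pointers start at i = 1, j = 8.
i stops at index 1 (arr[1]=11 > 7), j stops at index 8 (arr[8]=4 <= 7): swap arr[1] and arr[8], array becomes [7, 4, 5, 31, 13, 32, 29, 17, 11]
i ends at 3, j ends at 2: the pointers have crossed (j < i), so scanning stops.

Swap pivot arr[0] with arr[2] to place pivot at position 2: [5, 4, 7, 31, 13, 32, 29, 17, 11]
Pivot position: 2

After partitioning with pivot 7, the array becomes [5, 4, 7, 31, 13, 32, 29, 17, 11]. The pivot is placed at index 2. All elements to the left of the pivot are <= 7, and all elements to the right are > 7.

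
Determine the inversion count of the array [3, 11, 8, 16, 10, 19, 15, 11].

Finding inversions in [3, 11, 8, 16, 10, 19, 15, 11]:

(1, 2): arr[1]=11 > arr[2]=8
(1, 4): arr[1]=11 > arr[4]=10
(3, 4): arr[3]=16 > arr[4]=10
(3, 6): arr[3]=16 > arr[6]=15
(3, 7): arr[3]=16 > arr[7]=11
(5, 6): arr[5]=19 > arr[6]=15
(5, 7): arr[5]=19 > arr[7]=11
(6, 7): arr[6]=15 > arr[7]=11

Total inversions: 8

The array has 8 inversion(s): (1,2), (1,4), (3,4), (3,6), (3,7), (5,6), (5,7), (6,7). Each pair (i,j) satisfies i < j and arr[i] > arr[j].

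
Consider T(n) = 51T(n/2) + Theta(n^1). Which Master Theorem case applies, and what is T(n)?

Master Theorem for T(n) = 51T(n/2) + O(n^1):

a = 51, b = 2, c = 1
log_b(a) = log_2(51) = 5.6724

Case 1: c = 1 < log_2(51) = 5.6724
T(n) = O(n^(log_2 51))

For T(n) = 51T(n/2) + O(n^1): log_2(51) = 5.6724. This is Case 1 of the Master Theorem (c < log_b(a), work dominated by leaves), giving O(n^(log_2 51)).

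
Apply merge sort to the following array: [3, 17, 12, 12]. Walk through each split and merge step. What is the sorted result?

Merge sort trace:

Split: [3, 17, 12, 12] -> [3, 17] and [12, 12]
  Split: [3, 17] -> [3] and [17]
  Merge: [3] + [17] -> [3, 17]
  Split: [12, 12] -> [12] and [12]
  Merge: [12] + [12] -> [12, 12]
Merge: [3, 17] + [12, 12] -> [3, 12, 12, 17]

Final sorted array: [3, 12, 12, 17]

The merge sort proceeds by recursively splitting the array and merging sorted halves.
After all merges, the sorted array is [3, 12, 12, 17].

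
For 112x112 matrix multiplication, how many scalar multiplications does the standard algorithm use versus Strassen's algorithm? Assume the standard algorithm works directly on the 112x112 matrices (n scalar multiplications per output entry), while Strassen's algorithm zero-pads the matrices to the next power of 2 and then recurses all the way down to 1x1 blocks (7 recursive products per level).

Matrix multiplication for 112x112 matrices:

Strassen's algorithm requires power-of-2 dimensions. Pad 112x112 to 128x128 (next power of 2).

Standard algorithm: 112^3 = 1404928 multiplications
Strassen's algorithm: 7^(log2(128)) = 7^7 = 823543 multiplications
Savings: 1404928 - 823543 = 581385 multiplications

Standard: 1404928 multiplications (112^3). Strassen: 823543 multiplications (7^7, after padding to 128x128). Strassen reduces 8 recursive multiplications to 7 at each level.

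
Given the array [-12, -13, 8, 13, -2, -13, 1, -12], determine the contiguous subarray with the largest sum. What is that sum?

Using Kadane's algorithm on [-12, -13, 8, 13, -2, -13, 1, -12]:

Scanning through the array:
Position 1 (value -13): max_ending_here = -13, max_so_far = -12
Position 2 (value 8): max_ending_here = 8, max_so_far = 8
Position 3 (value 13): max_ending_here = 21, max_so_far = 21
Position 4 (value -2): max_ending_here = 19, max_so_far = 21
Position 5 (value -13): max_ending_here = 6, max_so_far = 21
Position 6 (value 1): max_ending_here = 7, max_so_far = 21
Position 7 (value -12): max_ending_here = -5, max_so_far = 21

Maximum subarray: [8, 13]
Maximum sum: 21

The maximum subarray is [8, 13] with sum 21. This subarray runs from index 2 to index 3.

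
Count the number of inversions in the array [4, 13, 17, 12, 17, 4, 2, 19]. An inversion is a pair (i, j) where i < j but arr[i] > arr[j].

Finding inversions in [4, 13, 17, 12, 17, 4, 2, 19]:

(0, 6): arr[0]=4 > arr[6]=2
(1, 3): arr[1]=13 > arr[3]=12
(1, 5): arr[1]=13 > arr[5]=4
(1, 6): arr[1]=13 > arr[6]=2
(2, 3): arr[2]=17 > arr[3]=12
(2, 5): arr[2]=17 > arr[5]=4
(2, 6): arr[2]=17 > arr[6]=2
(3, 5): arr[3]=12 > arr[5]=4
(3, 6): arr[3]=12 > arr[6]=2
(4, 5): arr[4]=17 > arr[5]=4
(4, 6): arr[4]=17 > arr[6]=2
(5, 6): arr[5]=4 > arr[6]=2

Total inversions: 12

The array has 12 inversion(s): (0,6), (1,3), (1,5), (1,6), (2,3), (2,5), (2,6), (3,5), (3,6), (4,5), (4,6), (5,6). Each pair (i,j) satisfies i < j and arr[i] > arr[j].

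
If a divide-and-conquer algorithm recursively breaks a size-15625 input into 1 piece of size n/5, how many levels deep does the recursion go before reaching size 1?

For divide and conquer with division factor 5:

Problem sizes at each level:
Level 0: 15625
Level 1: 3125
Level 2: 625
Level 3: 125
Level 4: 25
Level 5: 5
Level 6: 1

The root is level 0 and the size-1 base case is level 6 (the tree spans levels 0 through 6, i.e. 7 levels counting the root), so the depth is the number of divisions: log_5(15625) = 6

The recursion tree depth is log_5(15625) = 6. At each level, the problem size is divided by 5, so it takes 6 divisions to reduce to a base case of size 1. The algorithm makes 1 recursive call at each level.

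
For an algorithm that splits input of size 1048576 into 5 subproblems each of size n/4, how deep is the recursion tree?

For divide and conquer with division factor 4:

Problem sizes at each level:
Level 0: 1048576
Level 1: 262144
Level 2: 65536
Level 3: 16384
Level 4: 4096
Level 5: 1024
Level 6: 256
Level 7: 64
Level 8: 16
Level 9: 4
Level 10: 1

The root is level 0 and the size-1 base case is level 10 (the tree spans levels 0 through 10, i.e. 11 levels counting the root), so the depth is the number of divisions: log_4(1048576) = 10

The recursion tree depth is log_4(1048576) = 10. At each level, the problem size is divided by 4, so it takes 10 divisions to reduce to a base case of size 1. The algorithm makes 5 recursive calls at each level.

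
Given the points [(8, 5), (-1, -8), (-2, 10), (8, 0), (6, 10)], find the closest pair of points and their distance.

Computing all pairwise distances among 5 points:

d((8, 5), (-1, -8)) = 15.8114
d((8, 5), (-2, 10)) = 11.1803
d((8, 5), (8, 0)) = 5.0 <-- minimum
d((8, 5), (6, 10)) = 5.3852
d((-1, -8), (-2, 10)) = 18.0278
d((-1, -8), (8, 0)) = 12.0416
d((-1, -8), (6, 10)) = 19.3132
d((-2, 10), (8, 0)) = 14.1421
d((-2, 10), (6, 10)) = 8.0
d((8, 0), (6, 10)) = 10.198

Closest pair: (8, 5) and (8, 0) with distance 5.0

The closest pair is (8, 5) and (8, 0) with Euclidean distance 5.0. For 5 points, brute-force pairwise comparison is shown above. For large n, the divide-and-conquer algorithm (sort by x, recurse on halves, check the dividing strip) achieves O(n log n).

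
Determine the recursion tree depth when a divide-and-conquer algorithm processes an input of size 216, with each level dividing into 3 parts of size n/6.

For divide and conquer with division factor 6:

Problem sizes at each level:
Level 0: 216
Level 1: 36
Level 2: 6
Level 3: 1

The root is level 0 and the size-1 base case is level 3 (the tree spans levels 0 through 3, i.e. 4 levels counting the root), so the depth is the number of divisions: log_6(216) = 3

The recursion tree depth is log_6(216) = 3. At each level, the problem size is divided by 6, so it takes 3 divisions to reduce to a base case of size 1. The algorithm makes 3 recursive calls at each level.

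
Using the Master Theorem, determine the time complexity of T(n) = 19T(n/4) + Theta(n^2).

Master Theorem for T(n) = 19T(n/4) + O(n^2):

a = 19, b = 4, c = 2
log_b(a) = log_4(19) = 2.1240

Case 1: c = 2 < log_4(19) = 2.1240
T(n) = O(n^(log_4 19))

For T(n) = 19T(n/4) + O(n^2): log_4(19) = 2.1240. This is Case 1 of the Master Theorem (c < log_b(a), work dominated by leaves), giving O(n^(log_4 19)).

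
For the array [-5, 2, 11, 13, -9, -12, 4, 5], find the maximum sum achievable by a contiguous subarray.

Using Kadane's algorithm on [-5, 2, 11, 13, -9, -12, 4, 5]:

Scanning through the array:
Position 1 (value 2): max_ending_here = 2, max_so_far = 2
Position 2 (value 11): max_ending_here = 13, max_so_far = 13
Position 3 (value 13): max_ending_here = 26, max_so_far = 26
Position 4 (value -9): max_ending_here = 17, max_so_far = 26
Position 5 (value -12): max_ending_here = 5, max_so_far = 26
Position 6 (value 4): max_ending_here = 9, max_so_far = 26
Position 7 (value 5): max_ending_here = 14, max_so_far = 26

Maximum subarray: [2, 11, 13]
Maximum sum: 26

The maximum subarray is [2, 11, 13] with sum 26. This subarray runs from index 1 to index 3.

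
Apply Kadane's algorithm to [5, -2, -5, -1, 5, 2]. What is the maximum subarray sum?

Using Kadane's algorithm on [5, -2, -5, -1, 5, 2]:

Scanning through the array:
Position 1 (value -2): max_ending_here = 3, max_so_far = 5
Position 2 (value -5): max_ending_here = -2, max_so_far = 5
Position 3 (value -1): max_ending_here = -1, max_so_far = 5
Position 4 (value 5): max_ending_here = 5, max_so_far = 5
Position 5 (value 2): max_ending_here = 7, max_so_far = 7

Maximum subarray: [5, 2]
Maximum sum: 7

The maximum subarray is [5, 2] with sum 7. This subarray runs from index 4 to index 5.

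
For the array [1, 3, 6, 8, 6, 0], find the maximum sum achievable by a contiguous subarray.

Using Kadane's algorithm on [1, 3, 6, 8, 6, 0]:

Scanning through the array:
Position 1 (value 3): max_ending_here = 4, max_so_far = 4
Position 2 (value 6): max_ending_here = 10, max_so_far = 10
Position 3 (value 8): max_ending_here = 18, max_so_far = 18
Position 4 (value 6): max_ending_here = 24, max_so_far = 24
Position 5 (value 0): max_ending_here = 24, max_so_far = 24

Maximum subarray: [1, 3, 6, 8, 6]
Maximum sum: 24

The maximum subarray is [1, 3, 6, 8, 6] with sum 24. This subarray runs from index 0 to index 4.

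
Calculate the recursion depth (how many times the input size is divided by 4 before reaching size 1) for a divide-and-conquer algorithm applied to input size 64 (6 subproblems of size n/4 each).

For divide and conquer with division factor 4:

Problem sizes at each level:
Level 0: 64
Level 1: 16
Level 2: 4
Level 3: 1

The root is level 0 and the size-1 base case is level 3 (the tree spans levels 0 through 3, i.e. 4 levels counting the root), so the depth is the number of divisions: log_4(64) = 3

The recursion tree depth is log_4(64) = 3. At each level, the problem size is divided by 4, so it takes 3 divisions to reduce to a base case of size 1. The algorithm makes 6 recursive calls at each level.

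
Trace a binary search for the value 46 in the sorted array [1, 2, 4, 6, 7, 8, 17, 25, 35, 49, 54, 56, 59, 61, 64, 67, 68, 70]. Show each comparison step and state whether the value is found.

Binary search for 46 in [1, 2, 4, 6, 7, 8, 17, 25, 35, 49, 54, 56, 59, 61, 64, 67, 68, 70]:

lo=0, hi=17, mid=8, arr[mid]=35 -> 35 < 46, search right half
lo=9, hi=17, mid=13, arr[mid]=61 -> 61 > 46, search left half
lo=9, hi=12, mid=10, arr[mid]=54 -> 54 > 46, search left half
lo=9, hi=9, mid=9, arr[mid]=49 -> 49 > 46, search left half
lo=9 > hi=8, target 46 not found

Binary search determines that 46 is not in the array after 4 comparisons. The search space was exhausted without finding the target.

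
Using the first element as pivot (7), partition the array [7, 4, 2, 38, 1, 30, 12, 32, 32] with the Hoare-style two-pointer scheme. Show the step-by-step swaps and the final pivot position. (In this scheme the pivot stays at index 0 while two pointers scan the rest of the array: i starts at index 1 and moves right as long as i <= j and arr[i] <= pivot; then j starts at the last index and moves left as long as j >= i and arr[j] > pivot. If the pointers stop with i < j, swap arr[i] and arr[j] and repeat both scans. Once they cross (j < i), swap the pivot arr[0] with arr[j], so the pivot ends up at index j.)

Hoare-style two-pointer partition with pivot = 7:

Initial array: [7, 4, 2, 38, 1, 30, 12, 32, 32]

Pointers start at i = 1, j = 8.
i stops at index 3 (arr[3]=38 > 7), j stops at index 4 (arr[4]=1 <= 7): swap arr[3] and arr[4], array becomes [7, 4, 2, 1, 38, 30, 12, 32, 32]
i ends at 4, j ends at 3: the pointers have crossed (j < i), so scanning stops.

Swap pivot arr[0] with arr[3] to place pivot at position 3: [1, 4, 2, 7, 38, 30, 12, 32, 32]
Pivot position: 3

After partitioning with pivot 7, the array becomes [1, 4, 2, 7, 38, 30, 12, 32, 32]. The pivot is placed at index 3. All elements to the left of the pivot are <= 7, and all elements to the right are > 7.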